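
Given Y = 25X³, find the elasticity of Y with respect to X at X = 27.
Elasticity = 3

Elasticity = (dY/dX) · (X/Y)

dY/dX = 75·X²
At X = 27: dY/dX = 54675, Y = 492075

Elasticity = 54675 · (27 / 492075) = 3

Interpretation: for a small percentage change in X, the percentage change in Y is approximately 3.00 times as large.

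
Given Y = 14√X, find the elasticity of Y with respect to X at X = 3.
Elasticity = 1/2

Elasticity = (dY/dX) · (X/Y)

dY/dX = 7/√X
At X = 3: dY/dX = 7·√3/3, Y = 14·√3

Elasticity = (7·√3/3) · (3 / (14·√3)) = 1/2

Interpretation: for a small percentage change in X, the percentage change in Y is approximately 0.50 times as large.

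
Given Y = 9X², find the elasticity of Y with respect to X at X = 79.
Elasticity = 2

Elasticity = (dY/dX) · (X/Y)

dY/dX = 18·X
At X = 79: dY/dX = 1422, Y = 56169

Elasticity = 1422 · (79 / 56169) = 2

Interpretation: for a small percentage change in X, the percentage change in Y is approximately 2.00 times as large.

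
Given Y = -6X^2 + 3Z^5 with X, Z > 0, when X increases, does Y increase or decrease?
Y decreases

Taking the partial derivative:
∂Y/∂X = -12X

∂Y/∂X = -12X < 0 (assuming positive values)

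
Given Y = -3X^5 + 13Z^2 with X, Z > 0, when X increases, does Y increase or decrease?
Y decreases

Taking the partial derivative:
∂Y/∂X = -15X^4

∂Y/∂X = -15X^4 < 0 (assuming positive values)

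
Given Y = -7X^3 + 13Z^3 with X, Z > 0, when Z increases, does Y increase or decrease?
Y increases

Taking the partial derivative:
∂Y/∂Z = 39Z^2

∂Y/∂Z = 39Z^2 > 0 (assuming positive values)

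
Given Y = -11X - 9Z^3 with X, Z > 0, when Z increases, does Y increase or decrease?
Y decreases

Taking the partial derivative:
∂Y/∂Z = -27Z^2

∂Y/∂Z = -27Z^2 < 0 (assuming positive values)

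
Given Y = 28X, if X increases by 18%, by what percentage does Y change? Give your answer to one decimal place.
18.0%

For Y = 28X:
If X → X(1 + 0.18)
Then Y → Y · (1 + 0.18)^1
     = Y · 1.1800

Percentage change = ((1 + 0.18)^1 − 1) × 100% = 18.0%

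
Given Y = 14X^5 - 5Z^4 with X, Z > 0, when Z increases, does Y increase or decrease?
Y decreases

Taking the partial derivative:
∂Y/∂Z = -20Z^3

∂Y/∂Z = -20Z^3 < 0 (assuming positive values)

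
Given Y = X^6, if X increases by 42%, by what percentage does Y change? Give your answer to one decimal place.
719.8%

For Y = X^6:
If X → X(1 + 0.42)
Then Y → Y · (1 + 0.42)^6
     ≈ Y · 8.1984

Percentage change = ((1 + 0.42)^6 − 1) × 100% ≈ 719.8%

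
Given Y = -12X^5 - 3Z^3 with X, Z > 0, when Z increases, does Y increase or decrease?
Y decreases

Taking the partial derivative:
∂Y/∂Z = -9Z^2

∂Y/∂Z = -9Z^2 < 0 (assuming positive values)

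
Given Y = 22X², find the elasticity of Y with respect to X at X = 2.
Elasticity = 2

Elasticity = (dY/dX) · (X/Y)

dY/dX = 44·X
At X = 2: dY/dX = 88, Y = 88

Elasticity = 88 · (2 / 88) = 2

Interpretation: for a small percentage change in X, the percentage change in Y is approximately 2.00 times as large.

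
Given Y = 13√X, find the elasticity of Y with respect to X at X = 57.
Elasticity = 1/2

Elasticity = (dY/dX) · (X/Y)

dY/dX = 13/(2·√X)
At X = 57: dY/dX = 13·√57/114, Y = 13·√57

Elasticity = (13·√57/114) · (57 / (13·√57)) = 1/2

Interpretation: for a small percentage change in X, the percentage change in Y is approximately 0.50 times as large.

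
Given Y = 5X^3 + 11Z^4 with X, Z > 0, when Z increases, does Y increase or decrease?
Y increases

Taking the partial derivative:
∂Y/∂Z = 44Z^3

∂Y/∂Z = 44Z^3 > 0 (assuming positive values)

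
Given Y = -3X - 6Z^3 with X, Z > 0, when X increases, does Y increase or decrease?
Y decreases

Taking the partial derivative:
∂Y/∂X = -3

∂Y/∂X = -3 < 0 (assuming positive values)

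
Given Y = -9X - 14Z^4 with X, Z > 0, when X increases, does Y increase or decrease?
Y decreases

Taking the partial derivative:
∂Y/∂X = -9

∂Y/∂X = -9 < 0 (assuming positive values)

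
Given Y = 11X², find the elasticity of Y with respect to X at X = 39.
Elasticity = 2

Elasticity = (dY/dX) · (X/Y)

dY/dX = 22·X
At X = 39: dY/dX = 858, Y = 16731

Elasticity = 858 · (39 / 16731) = 2

Interpretation: for a small percentage change in X, the percentage change in Y is approximately 2.00 times as large.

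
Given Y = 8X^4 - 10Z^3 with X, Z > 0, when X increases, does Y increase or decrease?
Y increases

Taking the partial derivative:
∂Y/∂X = 32X^3

∂Y/∂X = 32X^3 > 0 (assuming positive values)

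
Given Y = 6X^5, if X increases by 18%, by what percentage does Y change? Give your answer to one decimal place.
128.8%

For Y = 6X^5:
If X → X(1 + 0.18)
Then Y → Y · (1 + 0.18)^5
     ≈ Y · 2.2878

Percentage change = ((1 + 0.18)^5 − 1) × 100% ≈ 128.8%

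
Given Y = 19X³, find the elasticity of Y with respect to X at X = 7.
Elasticity = 3

Elasticity = (dY/dX) · (X/Y)

dY/dX = 57·X²
At X = 7: dY/dX = 2793, Y = 6517

Elasticity = 2793 · (7 / 6517) = 3

Interpretation: for a small percentage change in X, the percentage change in Y is approximately 3.00 times as large.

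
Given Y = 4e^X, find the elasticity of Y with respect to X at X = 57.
Elasticity = 57

Elasticity = (dY/dX) · (X/Y)

dY/dX = 4·e^X
At X = 57: dY/dX = 4·e^57, Y = 4·e^57

Elasticity = (4·e^57) · (57 / (4·e^57)) = 57

Interpretation: for a small percentage change in X, the percentage change in Y is approximately 57.00 times as large.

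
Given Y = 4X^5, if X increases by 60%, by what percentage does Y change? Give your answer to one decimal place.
948.6%

For Y = 4X^5:
If X → X(1 + 0.6)
Then Y → Y · (1 + 0.6)^5
     ≈ Y · 10.4858

Percentage change = ((1 + 0.6)^5 − 1) × 100% ≈ 948.6%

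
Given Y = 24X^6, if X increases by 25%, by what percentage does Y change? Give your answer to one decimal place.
281.5%

For Y = 24X^6:
If X → X(1 + 0.25)
Then Y → Y · (1 + 0.25)^6
     ≈ Y · 3.8147

Percentage change = ((1 + 0.25)^6 − 1) × 100% ≈ 281.5%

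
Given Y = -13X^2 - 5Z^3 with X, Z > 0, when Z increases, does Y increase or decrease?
Y decreases

Taking the partial derivative:
∂Y/∂Z = -15Z^2

∂Y/∂Z = -15Z^2 < 0 (assuming positive values)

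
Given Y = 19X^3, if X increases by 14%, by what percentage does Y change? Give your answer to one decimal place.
48.2%

For Y = 19X^3:
If X → X(1 + 0.14)
Then Y → Y · (1 + 0.14)^3
     ≈ Y · 1.4815

Percentage change = ((1 + 0.14)^3 − 1) × 100% ≈ 48.2%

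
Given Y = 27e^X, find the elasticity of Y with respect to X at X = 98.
Elasticity = 98

Elasticity = (dY/dX) · (X/Y)

dY/dX = 27·e^X
At X = 98: dY/dX = 27·e^98, Y = 27·e^98

Elasticity = (27·e^98) · (98 / (27·e^98)) = 98

Interpretation: for a small percentage change in X, the percentage change in Y is approximately 98.00 times as large.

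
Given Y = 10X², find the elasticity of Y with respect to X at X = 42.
Elasticity = 2

Elasticity = (dY/dX) · (X/Y)

dY/dX = 20·X
At X = 42: dY/dX = 840, Y = 17640

Elasticity = 840 · (42 / 17640) = 2

Interpretation: for a small percentage change in X, the percentage change in Y is approximately 2.00 times as large.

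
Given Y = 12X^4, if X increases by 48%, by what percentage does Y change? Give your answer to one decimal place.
379.8%

For Y = 12X^4:
If X → X(1 + 0.48)
Then Y → Y · (1 + 0.48)^4
     ≈ Y · 4.7979

Percentage change = ((1 + 0.48)^4 − 1) × 100% ≈ 379.8%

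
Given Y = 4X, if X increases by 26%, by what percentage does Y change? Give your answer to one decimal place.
26.0%

For Y = 4X:
If X → X(1 + 0.26)
Then Y → Y · (1 + 0.26)^1
     = Y · 1.2600

Percentage change = ((1 + 0.26)^1 − 1) × 100% = 26.0%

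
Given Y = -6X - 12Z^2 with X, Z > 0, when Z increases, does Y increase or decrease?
Y decreases

Taking the partial derivative:
∂Y/∂Z = -24Z

∂Y/∂Z = -24Z < 0 (assuming positive values)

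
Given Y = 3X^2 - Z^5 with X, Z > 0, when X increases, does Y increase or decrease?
Y increases

Taking the partial derivative:
∂Y/∂X = 6X

∂Y/∂X = 6X > 0 (assuming positive values)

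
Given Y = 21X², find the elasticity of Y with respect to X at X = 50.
Elasticity = 2

Elasticity = (dY/dX) · (X/Y)

dY/dX = 42·X
At X = 50: dY/dX = 2100, Y = 52500

Elasticity = 2100 · (50 / 52500) = 2

Interpretation: for a small percentage change in X, the percentage change in Y is approximately 2.00 times as large.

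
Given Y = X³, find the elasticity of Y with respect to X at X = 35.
Elasticity = 3

Elasticity = (dY/dX) · (X/Y)

dY/dX = 3·X²
At X = 35: dY/dX = 3675, Y = 42875

Elasticity = 3675 · (35 / 42875) = 3

Interpretation: for a small percentage change in X, the percentage change in Y is approximately 3.00 times as large.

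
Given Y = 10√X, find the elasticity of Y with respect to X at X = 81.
Elasticity = 1/2

Elasticity = (dY/dX) · (X/Y)

dY/dX = 5/√X
At X = 81: dY/dX = 5/9, Y = 90

Elasticity = (5/9) · (81 / 90) = 1/2

Interpretation: for a small percentage change in X, the percentage change in Y is approximately 0.50 times as large.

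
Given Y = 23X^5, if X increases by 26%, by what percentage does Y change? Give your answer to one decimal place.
217.6%

For Y = 23X^5:
If X → X(1 + 0.26)
Then Y → Y · (1 + 0.26)^5
     ≈ Y · 3.1758

Percentage change = ((1 + 0.26)^5 − 1) × 100% ≈ 217.6%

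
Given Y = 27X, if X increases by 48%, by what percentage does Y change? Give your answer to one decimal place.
48.0%

For Y = 27X:
If X → X(1 + 0.48)
Then Y → Y · (1 + 0.48)^1
     = Y · 1.4800

Percentage change = ((1 + 0.48)^1 − 1) × 100% = 48.0%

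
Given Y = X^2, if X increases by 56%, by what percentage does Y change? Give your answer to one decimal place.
143.4%

For Y = X^2:
If X → X(1 + 0.56)
Then Y → Y · (1 + 0.56)^2
     = Y · 2.4336

Percentage change = ((1 + 0.56)^2 − 1) × 100% ≈ 143.4%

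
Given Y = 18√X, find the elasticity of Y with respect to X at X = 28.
Elasticity = 1/2

Elasticity = (dY/dX) · (X/Y)

dY/dX = 9/√X
At X = 28: dY/dX = 9·√7/14, Y = 36·√7

Elasticity = (9·√7/14) · (28 / (36·√7)) = 1/2

Interpretation: for a small percentage change in X, the percentage change in Y is approximately 0.50 times as large.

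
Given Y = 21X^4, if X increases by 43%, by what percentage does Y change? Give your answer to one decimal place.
318.2%

For Y = 21X^4:
If X → X(1 + 0.43)
Then Y → Y · (1 + 0.43)^4
     ≈ Y · 4.1816

Percentage change = ((1 + 0.43)^4 − 1) × 100% ≈ 318.2%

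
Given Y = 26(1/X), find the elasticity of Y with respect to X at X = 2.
Elasticity = -1

Elasticity = (dY/dX) · (X/Y)

dY/dX = -26/X²
At X = 2: dY/dX = -13/2, Y = 13

Elasticity = (-13/2) · (2 / 13) = -1

Interpretation: for a small percentage change in X, the percentage change in Y is approximately -1.00 times as large.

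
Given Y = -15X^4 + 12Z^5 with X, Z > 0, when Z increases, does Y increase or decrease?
Y increases

Taking the partial derivative:
∂Y/∂Z = 60Z^4

∂Y/∂Z = 60Z^4 > 0 (assuming positive values)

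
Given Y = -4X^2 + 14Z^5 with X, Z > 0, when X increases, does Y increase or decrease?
Y decreases

Taking the partial derivative:
∂Y/∂X = -8X

∂Y/∂X = -8X < 0 (assuming positive values)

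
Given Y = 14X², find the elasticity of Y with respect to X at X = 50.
Elasticity = 2

Elasticity = (dY/dX) · (X/Y)

dY/dX = 28·X
At X = 50: dY/dX = 1400, Y = 35000

Elasticity = 1400 · (50 / 35000) = 2

Interpretation: for a small percentage change in X, the percentage change in Y is approximately 2.00 times as large.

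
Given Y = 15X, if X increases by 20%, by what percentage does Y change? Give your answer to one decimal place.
20.0%

For Y = 15X:
If X → X(1 + 0.2)
Then Y → Y · (1 + 0.2)^1
     = Y · 1.2000

Percentage change = ((1 + 0.2)^1 − 1) × 100% = 20.0%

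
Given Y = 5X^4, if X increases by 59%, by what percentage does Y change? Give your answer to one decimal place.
539.1%

For Y = 5X^4:
If X → X(1 + 0.59)
Then Y → Y · (1 + 0.59)^4
     ≈ Y · 6.3913

Percentage change = ((1 + 0.59)^4 − 1) × 100% ≈ 539.1%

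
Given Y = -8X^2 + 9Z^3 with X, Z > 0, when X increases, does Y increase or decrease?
Y decreases

Taking the partial derivative:
∂Y/∂X = -16X

∂Y/∂X = -16X < 0 (assuming positive values)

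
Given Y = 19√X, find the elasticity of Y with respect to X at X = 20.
Elasticity = 1/2

Elasticity = (dY/dX) · (X/Y)

dY/dX = 19/(2·√X)
At X = 20: dY/dX = 19·√5/20, Y = 38·√5

Elasticity = (19·√5/20) · (20 / (38·√5)) = 1/2

Interpretation: for a small percentage change in X, the percentage change in Y is approximately 0.50 times as large.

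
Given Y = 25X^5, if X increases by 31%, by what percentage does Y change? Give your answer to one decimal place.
285.8%

For Y = 25X^5:
If X → X(1 + 0.31)
Then Y → Y · (1 + 0.31)^5
     ≈ Y · 3.8579

Percentage change = ((1 + 0.31)^5 − 1) × 100% ≈ 285.8%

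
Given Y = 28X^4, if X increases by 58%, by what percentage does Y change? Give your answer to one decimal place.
523.2%

For Y = 28X^4:
If X → X(1 + 0.58)
Then Y → Y · (1 + 0.58)^4
     ≈ Y · 6.2320

Percentage change = ((1 + 0.58)^4 − 1) × 100% ≈ 523.2%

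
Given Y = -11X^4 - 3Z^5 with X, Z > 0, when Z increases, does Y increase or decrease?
Y decreases

Taking the partial derivative:
∂Y/∂Z = -15Z^4

∂Y/∂Z = -15Z^4 < 0 (assuming positive values)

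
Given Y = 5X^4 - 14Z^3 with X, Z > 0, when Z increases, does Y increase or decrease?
Y decreases

Taking the partial derivative:
∂Y/∂Z = -42Z^2

∂Y/∂Z = -42Z^2 < 0 (assuming positive values)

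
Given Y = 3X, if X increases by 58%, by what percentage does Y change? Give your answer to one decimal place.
58.0%

For Y = 3X:
If X → X(1 + 0.58)
Then Y → Y · (1 + 0.58)^1
     = Y · 1.5800

Percentage change = ((1 + 0.58)^1 − 1) × 100% = 58.0%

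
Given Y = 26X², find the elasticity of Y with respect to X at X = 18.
Elasticity = 2

Elasticity = (dY/dX) · (X/Y)

dY/dX = 52·X
At X = 18: dY/dX = 936, Y = 8424

Elasticity = 936 · (18 / 8424) = 2

Interpretation: for a small percentage change in X, the percentage change in Y is approximately 2.00 times as large.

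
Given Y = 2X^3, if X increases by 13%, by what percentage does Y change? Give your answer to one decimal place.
44.3%

For Y = 2X^3:
If X → X(1 + 0.13)
Then Y → Y · (1 + 0.13)^3
     ≈ Y · 1.4429

Percentage change = ((1 + 0.13)^3 − 1) × 100% ≈ 44.3%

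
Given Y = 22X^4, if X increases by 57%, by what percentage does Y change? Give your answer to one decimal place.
507.6%

For Y = 22X^4:
If X → X(1 + 0.57)
Then Y → Y · (1 + 0.57)^4
     ≈ Y · 6.0757

Percentage change = ((1 + 0.57)^4 − 1) × 100% ≈ 507.6%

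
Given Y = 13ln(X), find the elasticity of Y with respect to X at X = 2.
Elasticity = 1/ln(2) ≈ 1.4427

Elasticity = (dY/dX) · (X/Y)

dY/dX = 13/X
At X = 2: dY/dX = 13/2, Y = 13·ln(2)

Elasticity = (13/2) · (2 / (13·ln(2))) = 1/ln(2) ≈ 1.4427

Interpretation: for a small percentage change in X, the percentage change in Y is approximately 1.44 times as large.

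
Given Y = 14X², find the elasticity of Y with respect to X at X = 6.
Elasticity = 2

Elasticity = (dY/dX) · (X/Y)

dY/dX = 28·X
At X = 6: dY/dX = 168, Y = 504

Elasticity = 168 · (6 / 504) = 2

Interpretation: for a small percentage change in X, the percentage change in Y is approximately 2.00 times as large.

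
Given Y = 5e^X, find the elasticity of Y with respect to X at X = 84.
Elasticity = 84

Elasticity = (dY/dX) · (X/Y)

dY/dX = 5·e^X
At X = 84: dY/dX = 5·e^84, Y = 5·e^84

Elasticity = (5·e^84) · (84 / (5·e^84)) = 84

Interpretation: for a small percentage change in X, the percentage change in Y is approximately 84.00 times as large.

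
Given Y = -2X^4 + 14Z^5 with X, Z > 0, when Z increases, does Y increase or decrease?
Y increases

Taking the partial derivative:
∂Y/∂Z = 70Z^4

∂Y/∂Z = 70Z^4 > 0 (assuming positive values)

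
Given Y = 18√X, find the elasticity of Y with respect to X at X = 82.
Elasticity = 1/2

Elasticity = (dY/dX) · (X/Y)

dY/dX = 9/√X
At X = 82: dY/dX = 9·√82/82, Y = 18·√82

Elasticity = (9·√82/82) · (82 / (18·√82)) = 1/2

Interpretation: for a small percentage change in X, the percentage change in Y is approximately 0.50 times as large.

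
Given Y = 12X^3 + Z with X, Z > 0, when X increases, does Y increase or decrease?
Y increases

Taking the partial derivative:
∂Y/∂X = 36X^2

∂Y/∂X = 36X^2 > 0 (assuming positive values)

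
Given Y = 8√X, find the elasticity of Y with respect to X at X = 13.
Elasticity = 1/2

Elasticity = (dY/dX) · (X/Y)

dY/dX = 4/√X
At X = 13: dY/dX = 4·√13/13, Y = 8·√13

Elasticity = (4·√13/13) · (13 / (8·√13)) = 1/2

Interpretation: for a small percentage change in X, the percentage change in Y is approximately 0.50 times as large.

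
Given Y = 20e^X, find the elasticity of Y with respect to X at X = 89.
Elasticity = 89

Elasticity = (dY/dX) · (X/Y)

dY/dX = 20·e^X
At X = 89: dY/dX = 20·e^89, Y = 20·e^89

Elasticity = (20·e^89) · (89 / (20·e^89)) = 89

Interpretation: for a small percentage change in X, the percentage change in Y is approximately 89.00 times as large.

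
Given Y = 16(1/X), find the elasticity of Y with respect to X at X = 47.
Elasticity = -1

Elasticity = (dY/dX) · (X/Y)

dY/dX = -16/X²
At X = 47: dY/dX = -16/2209, Y = 16/47

Elasticity = (-16/2209) · (47 / (16/47)) = -1

Interpretation: for a small percentage change in X, the percentage change in Y is approximately -1.00 times as large.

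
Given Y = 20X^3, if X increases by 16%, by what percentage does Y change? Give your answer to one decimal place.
56.1%

For Y = 20X^3:
If X → X(1 + 0.16)
Then Y → Y · (1 + 0.16)^3
     ≈ Y · 1.5609

Percentage change = ((1 + 0.16)^3 − 1) × 100% ≈ 56.1%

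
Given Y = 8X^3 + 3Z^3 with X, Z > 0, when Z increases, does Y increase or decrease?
Y increases

Taking the partial derivative:
∂Y/∂Z = 9Z^2

∂Y/∂Z = 9Z^2 > 0 (assuming positive values)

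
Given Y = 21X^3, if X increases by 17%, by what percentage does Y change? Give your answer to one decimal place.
60.2%

For Y = 21X^3:
If X → X(1 + 0.17)
Then Y → Y · (1 + 0.17)^3
     ≈ Y · 1.6016

Percentage change = ((1 + 0.17)^3 − 1) × 100% ≈ 60.2%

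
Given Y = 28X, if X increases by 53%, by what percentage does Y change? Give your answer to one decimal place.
53.0%

For Y = 28X:
If X → X(1 + 0.53)
Then Y → Y · (1 + 0.53)^1
     = Y · 1.5300

Percentage change = ((1 + 0.53)^1 − 1) × 100% = 53.0%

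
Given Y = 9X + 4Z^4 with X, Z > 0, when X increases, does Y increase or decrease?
Y increases

Taking the partial derivative:
∂Y/∂X = 9

∂Y/∂X = 9 > 0 (assuming positive values)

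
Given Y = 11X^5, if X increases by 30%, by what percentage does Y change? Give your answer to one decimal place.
271.3%

For Y = 11X^5:
If X → X(1 + 0.3)
Then Y → Y · (1 + 0.3)^5
     ≈ Y · 3.7129

Percentage change = ((1 + 0.3)^5 − 1) × 100% ≈ 271.3%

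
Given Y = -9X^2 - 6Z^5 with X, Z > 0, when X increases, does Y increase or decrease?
Y decreases

Taking the partial derivative:
∂Y/∂X = -18X

∂Y/∂X = -18X < 0 (assuming positive values)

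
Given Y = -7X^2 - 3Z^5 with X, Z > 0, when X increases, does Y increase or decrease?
Y decreases

Taking the partial derivative:
∂Y/∂X = -14X

∂Y/∂X = -14X < 0 (assuming positive values)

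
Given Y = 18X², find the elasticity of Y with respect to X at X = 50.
Elasticity = 2

Elasticity = (dY/dX) · (X/Y)

dY/dX = 36·X
At X = 50: dY/dX = 1800, Y = 45000

Elasticity = 1800 · (50 / 45000) = 2

Interpretation: for a small percentage change in X, the percentage change in Y is approximately 2.00 times as large.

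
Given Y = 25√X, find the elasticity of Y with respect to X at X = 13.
Elasticity = 1/2

Elasticity = (dY/dX) · (X/Y)

dY/dX = 25/(2·√X)
At X = 13: dY/dX = 25·√13/26, Y = 25·√13

Elasticity = (25·√13/26) · (13 / (25·√13)) = 1/2

Interpretation: for a small percentage change in X, the percentage change in Y is approximately 0.50 times as large.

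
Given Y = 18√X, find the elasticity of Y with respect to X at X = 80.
Elasticity = 1/2

Elasticity = (dY/dX) · (X/Y)

dY/dX = 9/√X
At X = 80: dY/dX = 9·√5/20, Y = 72·√5

Elasticity = (9·√5/20) · (80 / (72·√5)) = 1/2

Interpretation: for a small percentage change in X, the percentage change in Y is approximately 0.50 times as large.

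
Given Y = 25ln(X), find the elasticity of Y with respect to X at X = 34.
Elasticity = 1/ln(34) ≈ 0.2836

Elasticity = (dY/dX) · (X/Y)

dY/dX = 25/X
At X = 34: dY/dX = 25/34, Y = 25·ln(34)

Elasticity = (25/34) · (34 / (25·ln(34))) = 1/ln(34) ≈ 0.2836

Interpretation: for a small percentage change in X, the percentage change in Y is approximately 0.28 times as large.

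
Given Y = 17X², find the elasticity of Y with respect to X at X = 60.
Elasticity = 2

Elasticity = (dY/dX) · (X/Y)

dY/dX = 34·X
At X = 60: dY/dX = 2040, Y = 61200

Elasticity = 2040 · (60 / 61200) = 2

Interpretation: for a small percentage change in X, the percentage change in Y is approximately 2.00 times as large.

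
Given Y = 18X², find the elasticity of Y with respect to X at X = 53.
Elasticity = 2

Elasticity = (dY/dX) · (X/Y)

dY/dX = 36·X
At X = 53: dY/dX = 1908, Y = 50562

Elasticity = 1908 · (53 / 50562) = 2

Interpretation: for a small percentage change in X, the percentage change in Y is approximately 2.00 times as large.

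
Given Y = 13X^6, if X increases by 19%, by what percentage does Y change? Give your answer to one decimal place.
184.0%

For Y = 13X^6:
If X → X(1 + 0.19)
Then Y → Y · (1 + 0.19)^6
     ≈ Y · 2.8398

Percentage change = ((1 + 0.19)^6 − 1) × 100% ≈ 184.0%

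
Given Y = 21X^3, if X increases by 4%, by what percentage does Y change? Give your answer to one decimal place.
12.5%

For Y = 21X^3:
If X → X(1 + 0.04)
Then Y → Y · (1 + 0.04)^3
     ≈ Y · 1.1249

Percentage change = ((1 + 0.04)^3 − 1) × 100% ≈ 12.5%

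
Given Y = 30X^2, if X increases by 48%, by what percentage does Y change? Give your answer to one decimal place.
119.0%

For Y = 30X^2:
If X → X(1 + 0.48)
Then Y → Y · (1 + 0.48)^2
     = Y · 2.1904

Percentage change = ((1 + 0.48)^2 − 1) × 100% ≈ 119.0%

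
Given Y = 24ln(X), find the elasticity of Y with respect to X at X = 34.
Elasticity = 1/ln(34) ≈ 0.2836

Elasticity = (dY/dX) · (X/Y)

dY/dX = 24/X
At X = 34: dY/dX = 12/17, Y = 24·ln(34)

Elasticity = (12/17) · (34 / (24·ln(34))) = 1/ln(34) ≈ 0.2836

Interpretation: for a small percentage change in X, the percentage change in Y is approximately 0.28 times as large.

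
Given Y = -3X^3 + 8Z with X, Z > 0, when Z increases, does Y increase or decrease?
Y increases

Taking the partial derivative:
∂Y/∂Z = 8

∂Y/∂Z = 8 > 0 (assuming positive values)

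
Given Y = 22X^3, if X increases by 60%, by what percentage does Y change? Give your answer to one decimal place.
309.6%

For Y = 22X^3:
If X → X(1 + 0.6)
Then Y → Y · (1 + 0.6)^3
     = Y · 4.0960

Percentage change = ((1 + 0.6)^3 − 1) × 100% = 309.6%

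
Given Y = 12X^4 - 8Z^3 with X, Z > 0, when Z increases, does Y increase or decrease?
Y decreases

Taking the partial derivative:
∂Y/∂Z = -24Z^2

∂Y/∂Z = -24Z^2 < 0 (assuming positive values)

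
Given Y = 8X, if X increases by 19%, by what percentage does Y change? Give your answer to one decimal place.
19.0%

For Y = 8X:
If X → X(1 + 0.19)
Then Y → Y · (1 + 0.19)^1
     = Y · 1.1900

Percentage change = ((1 + 0.19)^1 − 1) × 100% = 19.0%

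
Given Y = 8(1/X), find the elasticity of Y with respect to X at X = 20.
Elasticity = -1

Elasticity = (dY/dX) · (X/Y)

dY/dX = -8/X²
At X = 20: dY/dX = -1/50, Y = 2/5

Elasticity = (-1/50) · (20 / (2/5)) = -1

Interpretation: for a small percentage change in X, the percentage change in Y is approximately -1.00 times as large.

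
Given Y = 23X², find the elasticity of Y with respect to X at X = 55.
Elasticity = 2

Elasticity = (dY/dX) · (X/Y)

dY/dX = 46·X
At X = 55: dY/dX = 2530, Y = 69575

Elasticity = 2530 · (55 / 69575) = 2

Interpretation: for a small percentage change in X, the percentage change in Y is approximately 2.00 times as large.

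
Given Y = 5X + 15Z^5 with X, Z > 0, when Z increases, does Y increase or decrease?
Y increases

Taking the partial derivative:
∂Y/∂Z = 75Z^4

∂Y/∂Z = 75Z^4 > 0 (assuming positive values)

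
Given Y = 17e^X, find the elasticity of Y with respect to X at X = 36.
Elasticity = 36

Elasticity = (dY/dX) · (X/Y)

dY/dX = 17·e^X
At X = 36: dY/dX = 17·e^36, Y = 17·e^36

Elasticity = (17·e^36) · (36 / (17·e^36)) = 36

Interpretation: for a small percentage change in X, the percentage change in Y is approximately 36.00 times as large.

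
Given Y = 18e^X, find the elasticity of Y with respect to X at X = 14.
Elasticity = 14

Elasticity = (dY/dX) · (X/Y)

dY/dX = 18·e^X
At X = 14: dY/dX = 18·e^14, Y = 18·e^14

Elasticity = (18·e^14) · (14 / (18·e^14)) = 14

Interpretation: for a small percentage change in X, the percentage change in Y is approximately 14.00 times as large.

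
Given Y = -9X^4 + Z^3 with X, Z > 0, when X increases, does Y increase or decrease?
Y decreases

Taking the partial derivative:
∂Y/∂X = -36X^3

∂Y/∂X = -36X^3 < 0 (assuming positive values)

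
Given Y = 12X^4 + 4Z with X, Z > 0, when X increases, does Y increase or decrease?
Y increases

Taking the partial derivative:
∂Y/∂X = 48X^3

∂Y/∂X = 48X^3 > 0 (assuming positive values)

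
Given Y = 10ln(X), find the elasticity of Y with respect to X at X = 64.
Elasticity = 1/ln(64) ≈ 0.2404

Elasticity = (dY/dX) · (X/Y)

dY/dX = 10/X
At X = 64: dY/dX = 5/32, Y = 10·ln(64)

Elasticity = (5/32) · (64 / (10·ln(64))) = 1/ln(64) ≈ 0.2404

Interpretation: for a small percentage change in X, the percentage change in Y is approximately 0.24 times as large.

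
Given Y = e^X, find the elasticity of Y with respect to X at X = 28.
Elasticity = 28

Elasticity = (dY/dX) · (X/Y)

dY/dX = e^X
At X = 28: dY/dX = e^28, Y = e^28

Elasticity = (e^28) · (28 / (e^28)) = 28

Interpretation: for a small percentage change in X, the percentage change in Y is approximately 28.00 times as large.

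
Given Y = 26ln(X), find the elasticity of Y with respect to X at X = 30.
Elasticity = 1/ln(30) ≈ 0.2940

Elasticity = (dY/dX) · (X/Y)

dY/dX = 26/X
At X = 30: dY/dX = 13/15, Y = 26·ln(30)

Elasticity = (13/15) · (30 / (26·ln(30))) = 1/ln(30) ≈ 0.2940

Interpretation: for a small percentage change in X, the percentage change in Y is approximately 0.29 times as large.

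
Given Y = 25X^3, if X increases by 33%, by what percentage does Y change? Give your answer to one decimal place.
135.3%

For Y = 25X^3:
If X → X(1 + 0.33)
Then Y → Y · (1 + 0.33)^3
     ≈ Y · 2.3526

Percentage change = ((1 + 0.33)^3 − 1) × 100% ≈ 135.3%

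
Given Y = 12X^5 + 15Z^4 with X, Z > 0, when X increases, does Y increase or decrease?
Y increases

Taking the partial derivative:
∂Y/∂X = 60X^4

∂Y/∂X = 60X^4 > 0 (assuming positive values)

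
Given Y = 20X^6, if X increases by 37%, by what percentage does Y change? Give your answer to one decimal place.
561.2%

For Y = 20X^6:
If X → X(1 + 0.37)
Then Y → Y · (1 + 0.37)^6
     ≈ Y · 6.6119

Percentage change = ((1 + 0.37)^6 − 1) × 100% ≈ 561.2%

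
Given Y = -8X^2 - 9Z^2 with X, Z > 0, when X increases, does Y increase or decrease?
Y decreases

Taking the partial derivative:
∂Y/∂X = -16X

∂Y/∂X = -16X < 0 (assuming positive values)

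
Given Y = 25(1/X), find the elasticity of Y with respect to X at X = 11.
Elasticity = -1

Elasticity = (dY/dX) · (X/Y)

dY/dX = -25/X²
At X = 11: dY/dX = -25/121, Y = 25/11

Elasticity = (-25/121) · (11 / (25/11)) = -1

Interpretation: for a small percentage change in X, the percentage change in Y is approximately -1.00 times as large.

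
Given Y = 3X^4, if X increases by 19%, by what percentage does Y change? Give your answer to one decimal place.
100.5%

For Y = 3X^4:
If X → X(1 + 0.19)
Then Y → Y · (1 + 0.19)^4
     ≈ Y · 2.0053

Percentage change = ((1 + 0.19)^4 − 1) × 100% ≈ 100.5%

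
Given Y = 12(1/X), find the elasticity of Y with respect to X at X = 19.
Elasticity = -1

Elasticity = (dY/dX) · (X/Y)

dY/dX = -12/X²
At X = 19: dY/dX = -12/361, Y = 12/19

Elasticity = (-12/361) · (19 / (12/19)) = -1

Interpretation: for a small percentage change in X, the percentage change in Y is approximately -1.00 times as large.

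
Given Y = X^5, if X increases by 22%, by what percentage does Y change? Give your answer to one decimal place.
170.3%

For Y = X^5:
If X → X(1 + 0.22)
Then Y → Y · (1 + 0.22)^5
     ≈ Y · 2.7027

Percentage change = ((1 + 0.22)^5 − 1) × 100% ≈ 170.3%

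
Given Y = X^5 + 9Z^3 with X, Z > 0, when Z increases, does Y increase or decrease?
Y increases

Taking the partial derivative:
∂Y/∂Z = 27Z^2

∂Y/∂Z = 27Z^2 > 0 (assuming positive values)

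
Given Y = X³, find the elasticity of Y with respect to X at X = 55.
Elasticity = 3

Elasticity = (dY/dX) · (X/Y)

dY/dX = 3·X²
At X = 55: dY/dX = 9075, Y = 166375

Elasticity = 9075 · (55 / 166375) = 3

Interpretation: for a small percentage change in X, the percentage change in Y is approximately 3.00 times as large.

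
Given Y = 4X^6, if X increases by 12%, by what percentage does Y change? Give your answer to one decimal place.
97.4%

For Y = 4X^6:
If X → X(1 + 0.12)
Then Y → Y · (1 + 0.12)^6
     ≈ Y · 1.9738

Percentage change = ((1 + 0.12)^6 − 1) × 100% ≈ 97.4%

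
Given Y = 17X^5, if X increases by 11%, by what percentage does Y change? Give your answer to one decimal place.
68.5%

For Y = 17X^5:
If X → X(1 + 0.11)
Then Y → Y · (1 + 0.11)^5
     ≈ Y · 1.6851

Percentage change = ((1 + 0.11)^5 − 1) × 100% ≈ 68.5%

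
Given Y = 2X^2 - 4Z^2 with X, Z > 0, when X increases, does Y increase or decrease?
Y increases

Taking the partial derivative:
∂Y/∂X = 4X

∂Y/∂X = 4X > 0 (assuming positive values)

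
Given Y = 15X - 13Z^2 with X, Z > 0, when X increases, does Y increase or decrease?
Y increases

Taking the partial derivative:
∂Y/∂X = 15

∂Y/∂X = 15 > 0 (assuming positive values)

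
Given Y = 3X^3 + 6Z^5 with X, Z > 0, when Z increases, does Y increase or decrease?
Y increases

Taking the partial derivative:
∂Y/∂Z = 30Z^4

∂Y/∂Z = 30Z^4 > 0 (assuming positive values)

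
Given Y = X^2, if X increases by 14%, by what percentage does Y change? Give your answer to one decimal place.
30.0%

For Y = X^2:
If X → X(1 + 0.14)
Then Y → Y · (1 + 0.14)^2
     = Y · 1.2996

Percentage change = ((1 + 0.14)^2 − 1) × 100% ≈ 30.0%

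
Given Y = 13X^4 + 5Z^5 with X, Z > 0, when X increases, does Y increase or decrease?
Y increases

Taking the partial derivative:
∂Y/∂X = 52X^3

∂Y/∂X = 52X^3 > 0 (assuming positive values)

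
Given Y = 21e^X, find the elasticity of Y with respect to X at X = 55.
Elasticity = 55

Elasticity = (dY/dX) · (X/Y)

dY/dX = 21·e^X
At X = 55: dY/dX = 21·e^55, Y = 21·e^55

Elasticity = (21·e^55) · (55 / (21·e^55)) = 55

Interpretation: for a small percentage change in X, the percentage change in Y is approximately 55.00 times as large.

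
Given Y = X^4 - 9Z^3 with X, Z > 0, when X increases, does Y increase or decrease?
Y increases

Taking the partial derivative:
∂Y/∂X = 4X^3

∂Y/∂X = 4X^3 > 0 (assuming positive values)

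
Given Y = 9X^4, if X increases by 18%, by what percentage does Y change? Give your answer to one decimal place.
93.9%

For Y = 9X^4:
If X → X(1 + 0.18)
Then Y → Y · (1 + 0.18)^4
     ≈ Y · 1.9388

Percentage change = ((1 + 0.18)^4 − 1) × 100% ≈ 93.9%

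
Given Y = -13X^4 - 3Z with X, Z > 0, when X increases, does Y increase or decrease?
Y decreases

Taking the partial derivative:
∂Y/∂X = -52X^3

∂Y/∂X = -52X^3 < 0 (assuming positive values)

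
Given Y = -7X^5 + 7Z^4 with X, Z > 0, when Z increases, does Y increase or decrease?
Y increases

Taking the partial derivative:
∂Y/∂Z = 28Z^3

∂Y/∂Z = 28Z^3 > 0 (assuming positive values)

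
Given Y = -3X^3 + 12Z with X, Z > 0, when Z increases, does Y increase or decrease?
Y increases

Taking the partial derivative:
∂Y/∂Z = 12

∂Y/∂Z = 12 > 0 (assuming positive values)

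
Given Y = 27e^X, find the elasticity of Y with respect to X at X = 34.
Elasticity = 34

Elasticity = (dY/dX) · (X/Y)

dY/dX = 27·e^X
At X = 34: dY/dX = 27·e^34, Y = 27·e^34

Elasticity = (27·e^34) · (34 / (27·e^34)) = 34

Interpretation: for a small percentage change in X, the percentage change in Y is approximately 34.00 times as large.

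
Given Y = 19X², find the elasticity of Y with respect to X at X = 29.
Elasticity = 2

Elasticity = (dY/dX) · (X/Y)

dY/dX = 38·X
At X = 29: dY/dX = 1102, Y = 15979

Elasticity = 1102 · (29 / 15979) = 2

Interpretation: for a small percentage change in X, the percentage change in Y is approximately 2.00 times as large.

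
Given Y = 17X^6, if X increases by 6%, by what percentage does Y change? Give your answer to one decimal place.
41.9%

For Y = 17X^6:
If X → X(1 + 0.06)
Then Y → Y · (1 + 0.06)^6
     ≈ Y · 1.4185

Percentage change = ((1 + 0.06)^6 − 1) × 100% ≈ 41.9%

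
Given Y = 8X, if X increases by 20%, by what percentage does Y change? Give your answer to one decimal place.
20.0%

For Y = 8X:
If X → X(1 + 0.2)
Then Y → Y · (1 + 0.2)^1
     = Y · 1.2000

Percentage change = ((1 + 0.2)^1 − 1) × 100% = 20.0%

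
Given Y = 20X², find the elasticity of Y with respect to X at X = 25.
Elasticity = 2

Elasticity = (dY/dX) · (X/Y)

dY/dX = 40·X
At X = 25: dY/dX = 1000, Y = 12500

Elasticity = 1000 · (25 / 12500) = 2

Interpretation: for a small percentage change in X, the percentage change in Y is approximately 2.00 times as large.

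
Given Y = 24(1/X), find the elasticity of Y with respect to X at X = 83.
Elasticity = -1

Elasticity = (dY/dX) · (X/Y)

dY/dX = -24/X²
At X = 83: dY/dX = -24/6889, Y = 24/83

Elasticity = (-24/6889) · (83 / (24/83)) = -1

Interpretation: for a small percentage change in X, the percentage change in Y is approximately -1.00 times as large.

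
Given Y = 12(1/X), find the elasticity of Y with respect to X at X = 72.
Elasticity = -1

Elasticity = (dY/dX) · (X/Y)

dY/dX = -12/X²
At X = 72: dY/dX = -1/432, Y = 1/6

Elasticity = (-1/432) · (72 / (1/6)) = -1

Interpretation: for a small percentage change in X, the percentage change in Y is approximately -1.00 times as large.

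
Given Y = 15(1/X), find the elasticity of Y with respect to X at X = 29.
Elasticity = -1

Elasticity = (dY/dX) · (X/Y)

dY/dX = -15/X²
At X = 29: dY/dX = -15/841, Y = 15/29

Elasticity = (-15/841) · (29 / (15/29)) = -1

Interpretation: for a small percentage change in X, the percentage change in Y is approximately -1.00 times as large.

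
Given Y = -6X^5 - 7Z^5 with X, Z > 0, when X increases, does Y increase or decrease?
Y decreases

Taking the partial derivative:
∂Y/∂X = -30X^4

∂Y/∂X = -30X^4 < 0 (assuming positive values)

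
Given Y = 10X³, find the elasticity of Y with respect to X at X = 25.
Elasticity = 3

Elasticity = (dY/dX) · (X/Y)

dY/dX = 30·X²
At X = 25: dY/dX = 18750, Y = 156250

Elasticity = 18750 · (25 / 156250) = 3

Interpretation: for a small percentage change in X, the percentage change in Y is approximately 3.00 times as large.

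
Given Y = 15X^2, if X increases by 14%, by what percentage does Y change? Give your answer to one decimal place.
30.0%

For Y = 15X^2:
If X → X(1 + 0.14)
Then Y → Y · (1 + 0.14)^2
     = Y · 1.2996

Percentage change = ((1 + 0.14)^2 − 1) × 100% ≈ 30.0%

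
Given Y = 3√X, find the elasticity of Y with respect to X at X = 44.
Elasticity = 1/2

Elasticity = (dY/dX) · (X/Y)

dY/dX = 3/(2·√X)
At X = 44: dY/dX = 3·√11/44, Y = 6·√11

Elasticity = (3·√11/44) · (44 / (6·√11)) = 1/2

Interpretation: for a small percentage change in X, the percentage change in Y is approximately 0.50 times as large.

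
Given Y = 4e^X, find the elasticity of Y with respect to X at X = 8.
Elasticity = 8

Elasticity = (dY/dX) · (X/Y)

dY/dX = 4·e^X
At X = 8: dY/dX = 4·e^8, Y = 4·e^8

Elasticity = (4·e^8) · (8 / (4·e^8)) = 8

Interpretation: for a small percentage change in X, the percentage change in Y is approximately 8.00 times as large.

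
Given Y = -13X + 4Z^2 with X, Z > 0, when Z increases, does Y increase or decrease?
Y increases

Taking the partial derivative:
∂Y/∂Z = 8Z

∂Y/∂Z = 8Z > 0 (assuming positive values)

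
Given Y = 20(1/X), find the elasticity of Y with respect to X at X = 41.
Elasticity = -1

Elasticity = (dY/dX) · (X/Y)

dY/dX = -20/X²
At X = 41: dY/dX = -20/1681, Y = 20/41

Elasticity = (-20/1681) · (41 / (20/41)) = -1

Interpretation: for a small percentage change in X, the percentage change in Y is approximately -1.00 times as large.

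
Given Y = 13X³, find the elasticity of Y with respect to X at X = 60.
Elasticity = 3

Elasticity = (dY/dX) · (X/Y)

dY/dX = 39·X²
At X = 60: dY/dX = 140400, Y = 2808000

Elasticity = 140400 · (60 / 2808000) = 3

Interpretation: for a small percentage change in X, the percentage change in Y is approximately 3.00 times as large.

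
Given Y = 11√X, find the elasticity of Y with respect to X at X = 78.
Elasticity = 1/2

Elasticity = (dY/dX) · (X/Y)

dY/dX = 11/(2·√X)
At X = 78: dY/dX = 11·√78/156, Y = 11·√78

Elasticity = (11·√78/156) · (78 / (11·√78)) = 1/2

Interpretation: for a small percentage change in X, the percentage change in Y is approximately 0.50 times as large.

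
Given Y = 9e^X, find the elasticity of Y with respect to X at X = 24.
Elasticity = 24

Elasticity = (dY/dX) · (X/Y)

dY/dX = 9·e^X
At X = 24: dY/dX = 9·e^24, Y = 9·e^24

Elasticity = (9·e^24) · (24 / (9·e^24)) = 24

Interpretation: for a small percentage change in X, the percentage change in Y is approximately 24.00 times as large.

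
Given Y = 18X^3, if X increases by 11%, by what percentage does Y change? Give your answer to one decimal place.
36.8%

For Y = 18X^3:
If X → X(1 + 0.11)
Then Y → Y · (1 + 0.11)^3
     ≈ Y · 1.3676

Percentage change = ((1 + 0.11)^3 − 1) × 100% ≈ 36.8%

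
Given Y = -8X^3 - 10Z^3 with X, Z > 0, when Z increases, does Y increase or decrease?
Y decreases

Taking the partial derivative:
∂Y/∂Z = -30Z^2

∂Y/∂Z = -30Z^2 < 0 (assuming positive values)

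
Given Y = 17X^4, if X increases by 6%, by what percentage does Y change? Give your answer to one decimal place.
26.2%

For Y = 17X^4:
If X → X(1 + 0.06)
Then Y → Y · (1 + 0.06)^4
     ≈ Y · 1.2625

Percentage change = ((1 + 0.06)^4 − 1) × 100% ≈ 26.2%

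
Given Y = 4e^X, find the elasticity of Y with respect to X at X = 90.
Elasticity = 90

Elasticity = (dY/dX) · (X/Y)

dY/dX = 4·e^X
At X = 90: dY/dX = 4·e^90, Y = 4·e^90

Elasticity = (4·e^90) · (90 / (4·e^90)) = 90

Interpretation: for a small percentage change in X, the percentage change in Y is approximately 90.00 times as large.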